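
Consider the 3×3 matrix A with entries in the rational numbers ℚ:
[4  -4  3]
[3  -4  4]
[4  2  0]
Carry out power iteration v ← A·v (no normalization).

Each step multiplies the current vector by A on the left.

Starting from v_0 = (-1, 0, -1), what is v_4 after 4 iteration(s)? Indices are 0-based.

v_0 = (-1, 0, -1).
v_1 = A·v_0 = (-7, -7, -4).
v_2 = A·v_1 = (-12, -9, -42).
v_3 = A·v_2 = (-138, -168, -66).
v_4 = A·v_3 = (-78, -6, -888).

v_4 = (-78, -6, -888)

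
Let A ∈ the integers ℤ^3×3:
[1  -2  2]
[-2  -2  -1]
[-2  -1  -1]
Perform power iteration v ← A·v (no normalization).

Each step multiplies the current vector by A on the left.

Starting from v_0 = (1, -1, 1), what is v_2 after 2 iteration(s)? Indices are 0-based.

v_2 = (3, -6, -7)

v_0 = (1, -1, 1).
v_1 = A·v_0 = (5, -1, -2).
v_2 = A·v_1 = (3, -6, -7).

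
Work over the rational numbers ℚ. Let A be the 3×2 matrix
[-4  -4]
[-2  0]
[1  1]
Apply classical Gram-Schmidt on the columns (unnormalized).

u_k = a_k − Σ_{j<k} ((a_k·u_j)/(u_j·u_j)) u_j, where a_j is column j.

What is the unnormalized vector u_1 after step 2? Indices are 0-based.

u_1 = (-16/21, 34/21, 4/21)

Step 1: u_0 = a_0 = (-4, -2, 1).
Step 2: u_1 = a_1 − (17/21)·u_0 = (-16/21, 34/21, 4/21).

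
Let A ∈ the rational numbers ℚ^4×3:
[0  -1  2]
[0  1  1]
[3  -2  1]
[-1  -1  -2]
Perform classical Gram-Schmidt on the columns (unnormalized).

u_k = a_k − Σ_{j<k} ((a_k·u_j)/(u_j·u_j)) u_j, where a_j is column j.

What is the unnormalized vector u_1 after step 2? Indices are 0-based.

Step 1: u_0 = a_0 = (0, 0, 3, -1).
Step 2: u_1 = a_1 − (-1/2)·u_0 = (-1, 1, -1/2, -3/2).

u_1 = (-1, 1, -1/2, -3/2)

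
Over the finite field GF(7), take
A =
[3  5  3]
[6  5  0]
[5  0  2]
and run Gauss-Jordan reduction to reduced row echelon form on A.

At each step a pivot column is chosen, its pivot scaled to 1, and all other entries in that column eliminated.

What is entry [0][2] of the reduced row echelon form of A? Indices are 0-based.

step 1: normalize row 0 (÷3) = (1, 4, 1)
  row 1: subtract 6×row0 = (0, 2, 1)
  row 2: subtract 5×row0 = (0, 1, 4)
step 2: normalize row 1 (÷2) = (0, 1, 4)
  row 0: subtract 4×row1 = (1, 0, 6)
  row 2: subtract 1×row1 = (0, 0, 0)
skip col 2 (zero from row 2)

M[0][2] = 6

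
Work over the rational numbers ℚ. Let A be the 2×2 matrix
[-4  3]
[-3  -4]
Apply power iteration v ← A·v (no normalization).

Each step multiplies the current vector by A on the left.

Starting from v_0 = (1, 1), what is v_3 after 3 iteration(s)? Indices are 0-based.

v_0 = (1, 1).
v_1 = A·v_0 = (-1, -7).
v_2 = A·v_1 = (-17, 31).
v_3 = A·v_2 = (161, -73).

v_3 = (161, -73)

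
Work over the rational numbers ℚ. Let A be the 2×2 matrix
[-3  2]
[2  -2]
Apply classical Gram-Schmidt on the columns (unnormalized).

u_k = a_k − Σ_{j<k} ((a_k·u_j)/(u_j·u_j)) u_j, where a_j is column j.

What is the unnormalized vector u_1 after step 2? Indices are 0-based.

u_1 = (-4/13, -6/13)

Step 1: u_0 = a_0 = (-3, 2).
Step 2: u_1 = a_1 − (-10/13)·u_0 = (-4/13, -6/13).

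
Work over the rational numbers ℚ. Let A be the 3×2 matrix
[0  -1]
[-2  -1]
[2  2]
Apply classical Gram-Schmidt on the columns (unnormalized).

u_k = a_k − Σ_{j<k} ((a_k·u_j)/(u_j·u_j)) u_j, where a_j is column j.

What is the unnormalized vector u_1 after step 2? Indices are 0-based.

u_1 = (-1, 1/2, 1/2)

Step 1: u_0 = a_0 = (0, -2, 2).
Step 2: u_1 = a_1 − (3/4)·u_0 = (-1, 1/2, 1/2).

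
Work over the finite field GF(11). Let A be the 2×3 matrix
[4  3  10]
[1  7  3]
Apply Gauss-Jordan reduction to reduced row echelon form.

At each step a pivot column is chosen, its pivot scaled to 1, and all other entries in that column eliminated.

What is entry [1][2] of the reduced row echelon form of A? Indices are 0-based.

step 1: normalize row 0 (÷4) = (1, 9, 8)
  row 1: subtract 1×row0 = (0, 9, 6)
step 2: normalize row 1 (÷9) = (0, 1, 8)
  row 0: subtract 9×row1 = (1, 0, 2)

M[1][2] = 8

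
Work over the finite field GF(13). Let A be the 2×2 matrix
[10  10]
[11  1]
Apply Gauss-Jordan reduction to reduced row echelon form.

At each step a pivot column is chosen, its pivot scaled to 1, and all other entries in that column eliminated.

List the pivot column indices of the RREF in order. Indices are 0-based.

[1] R0 /= 10  ⇒  (1, 1)
     R1 -= 11·R0  ⇒  (0, 3)
[2] R1 /= 3  ⇒  (0, 1)
     R0 -= 1·R1  ⇒  (1, 0)

pivot columns: 0, 1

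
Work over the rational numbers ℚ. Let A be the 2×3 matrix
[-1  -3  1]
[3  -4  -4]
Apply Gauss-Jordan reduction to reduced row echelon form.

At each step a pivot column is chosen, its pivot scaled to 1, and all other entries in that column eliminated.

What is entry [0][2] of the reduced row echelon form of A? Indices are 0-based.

M[0][2] = -16/13

[1] R0 /= -1  ⇒  (1, 3, -1)
     R1 -= 3·R0  ⇒  (0, -13, -1)
[2] R1 /= -13  ⇒  (0, 1, 1/13)
     R0 -= 3·R1  ⇒  (1, 0, -16/13)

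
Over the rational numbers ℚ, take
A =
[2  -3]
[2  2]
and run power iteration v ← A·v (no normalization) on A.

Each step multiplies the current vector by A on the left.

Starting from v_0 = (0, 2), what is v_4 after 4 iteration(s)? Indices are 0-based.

v_0 = (0, 2).
v_1 = A·v_0 = (-6, 4).
v_2 = A·v_1 = (-24, -4).
v_3 = A·v_2 = (-36, -56).
v_4 = A·v_3 = (96, -184).

v_4 = (96, -184)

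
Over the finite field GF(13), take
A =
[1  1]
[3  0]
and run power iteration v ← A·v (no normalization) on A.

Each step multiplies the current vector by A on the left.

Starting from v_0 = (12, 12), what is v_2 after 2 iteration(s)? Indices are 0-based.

v_2 = (8, 7)

v_0 = (12, 12).
v_1 = A·v_0 = (11, 10).
v_2 = A·v_1 = (8, 7).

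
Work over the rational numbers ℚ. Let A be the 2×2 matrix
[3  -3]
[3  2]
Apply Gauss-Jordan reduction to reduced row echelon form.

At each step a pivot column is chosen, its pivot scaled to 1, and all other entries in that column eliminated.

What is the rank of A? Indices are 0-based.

[1] R0 /= 3  ⇒  (1, -1)
     R1 -= 3·R0  ⇒  (0, 5)
[2] R1 /= 5  ⇒  (0, 1)
     R0 -= -1·R1  ⇒  (1, 0)

rank = 2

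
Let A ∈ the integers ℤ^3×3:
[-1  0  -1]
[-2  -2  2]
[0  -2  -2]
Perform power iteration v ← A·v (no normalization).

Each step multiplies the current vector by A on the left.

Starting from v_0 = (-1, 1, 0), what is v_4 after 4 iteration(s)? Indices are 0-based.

v_4 = (1, -18, -44)

v_0 = (-1, 1, 0).
v_1 = A·v_0 = (1, 0, -2).
v_2 = A·v_1 = (1, -6, 4).
v_3 = A·v_2 = (-5, 18, 4).
v_4 = A·v_3 = (1, -18, -44).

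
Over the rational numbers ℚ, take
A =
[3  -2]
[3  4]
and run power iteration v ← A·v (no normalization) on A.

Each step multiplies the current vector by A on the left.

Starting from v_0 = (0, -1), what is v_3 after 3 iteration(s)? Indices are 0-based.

v_0 = (0, -1).
v_1 = A·v_0 = (2, -4).
v_2 = A·v_1 = (14, -10).
v_3 = A·v_2 = (62, 2).

v_3 = (62, 2)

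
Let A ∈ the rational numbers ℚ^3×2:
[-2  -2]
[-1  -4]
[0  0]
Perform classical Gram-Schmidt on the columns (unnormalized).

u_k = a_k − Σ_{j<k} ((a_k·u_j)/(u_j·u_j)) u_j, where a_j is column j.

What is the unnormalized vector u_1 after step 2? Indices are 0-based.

u_1 = (6/5, -12/5, 0)

Step 1: u_0 = a_0 = (-2, -1, 0).
Step 2: u_1 = a_1 − (8/5)·u_0 = (6/5, -12/5, 0).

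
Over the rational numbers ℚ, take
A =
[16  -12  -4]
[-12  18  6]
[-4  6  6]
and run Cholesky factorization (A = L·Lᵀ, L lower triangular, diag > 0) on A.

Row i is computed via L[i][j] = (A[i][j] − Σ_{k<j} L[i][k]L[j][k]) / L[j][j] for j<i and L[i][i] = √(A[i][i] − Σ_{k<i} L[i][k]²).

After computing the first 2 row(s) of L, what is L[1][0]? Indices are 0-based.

Step 1: L[0][0] = √(16) = 4.
  L[1][0] = (-12) / L[0][0] = -3.
Step 2: L[1][1] = √(9) = 3.

L[1][0] = -3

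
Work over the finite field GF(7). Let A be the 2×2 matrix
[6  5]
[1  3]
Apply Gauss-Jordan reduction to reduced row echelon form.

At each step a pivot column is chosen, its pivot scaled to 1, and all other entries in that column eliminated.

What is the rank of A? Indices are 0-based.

pivot(0,0)=6: scale R0 → (1, 2)
  clear (1,0): R1 −= (1)R0 → (0, 1)
pivot(1,1)=1: scale R1 → (0, 1)
  clear (0,1): R0 −= (2)R1 → (1, 0)

rank = 2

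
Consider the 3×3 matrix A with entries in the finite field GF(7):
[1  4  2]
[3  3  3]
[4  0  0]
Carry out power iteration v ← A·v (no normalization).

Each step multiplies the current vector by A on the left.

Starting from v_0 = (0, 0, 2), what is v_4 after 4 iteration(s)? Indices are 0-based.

v_0 = (0, 0, 2).
v_1 = A·v_0 = (4, 6, 0).
v_2 = A·v_1 = (0, 2, 2).
v_3 = A·v_2 = (5, 5, 0).
v_4 = A·v_3 = (4, 2, 6).

v_4 = (4, 2, 6)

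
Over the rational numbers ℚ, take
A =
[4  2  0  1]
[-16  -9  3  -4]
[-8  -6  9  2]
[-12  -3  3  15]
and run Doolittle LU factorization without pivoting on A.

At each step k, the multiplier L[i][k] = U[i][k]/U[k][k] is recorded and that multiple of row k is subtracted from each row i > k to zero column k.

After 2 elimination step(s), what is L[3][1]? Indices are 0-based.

Step 1: pivot at (0,0) is 4.
  row1 ← row1 − (-4)·row0  ⇒  L[1][0]=-4, U row1=(0, -1, 3, 0)
  row2 ← row2 − (-2)·row0  ⇒  L[2][0]=-2, U row2=(0, -2, 9, 4)
  row3 ← row3 − (-3)·row0  ⇒  L[3][0]=-3, U row3=(0, 3, 3, 18)
Step 2: pivot at (1,1) is -1.
  row2 ← row2 − (2)·row1  ⇒  L[2][1]=2, U row2=(0, 0, 3, 4)
  row3 ← row3 − (-3)·row1  ⇒  L[3][1]=-3, U row3=(0, 0, 12, 18)

L[3][1] = -3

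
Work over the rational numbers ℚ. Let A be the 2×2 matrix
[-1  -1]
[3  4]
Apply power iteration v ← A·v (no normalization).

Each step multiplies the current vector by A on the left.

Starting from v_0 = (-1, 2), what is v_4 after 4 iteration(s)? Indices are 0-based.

v_0 = (-1, 2).
v_1 = A·v_0 = (-1, 5).
v_2 = A·v_1 = (-4, 17).
v_3 = A·v_2 = (-13, 56).
v_4 = A·v_3 = (-43, 185).

v_4 = (-43, 185)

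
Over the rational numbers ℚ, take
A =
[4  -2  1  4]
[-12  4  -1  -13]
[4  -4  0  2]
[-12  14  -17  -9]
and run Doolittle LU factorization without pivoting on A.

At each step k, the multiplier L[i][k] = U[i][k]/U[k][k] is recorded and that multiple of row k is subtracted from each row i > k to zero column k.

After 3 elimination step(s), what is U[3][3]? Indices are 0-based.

Step 1: pivot at (0,0) is 4.
  row1 ← row1 − (-3)·row0  ⇒  L[1][0]=-3, U row1=(0, -2, 2, -1)
  row2 ← row2 − (1)·row0  ⇒  L[2][0]=1, U row2=(0, -2, -1, -2)
  row3 ← row3 − (-3)·row0  ⇒  L[3][0]=-3, U row3=(0, 8, -14, 3)
Step 2: pivot at (1,1) is -2.
  row2 ← row2 − (1)·row1  ⇒  L[2][1]=1, U row2=(0, 0, -3, -1)
  row3 ← row3 − (-4)·row1  ⇒  L[3][1]=-4, U row3=(0, 0, -6, -1)
Step 3: pivot at (2,2) is -3.
  row3 ← row3 − (2)·row2  ⇒  L[3][2]=2, U row3=(0, 0, 0, 1)

U[3][3] = 1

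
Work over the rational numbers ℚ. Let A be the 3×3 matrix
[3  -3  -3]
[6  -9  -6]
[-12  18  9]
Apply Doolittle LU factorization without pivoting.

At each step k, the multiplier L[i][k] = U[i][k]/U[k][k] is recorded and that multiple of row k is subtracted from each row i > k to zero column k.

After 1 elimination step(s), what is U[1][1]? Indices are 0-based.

Step 1: pivot at (0,0) is 3.
  row1 ← row1 − (2)·row0  ⇒  L[1][0]=2, U row1=(0, -3, 0)
  row2 ← row2 − (-4)·row0  ⇒  L[2][0]=-4, U row2=(0, 6, -3)

U[1][1] = -3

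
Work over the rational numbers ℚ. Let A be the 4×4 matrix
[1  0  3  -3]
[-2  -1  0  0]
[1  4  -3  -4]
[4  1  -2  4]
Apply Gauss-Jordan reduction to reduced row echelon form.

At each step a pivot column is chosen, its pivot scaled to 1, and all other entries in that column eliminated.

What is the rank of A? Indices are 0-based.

rank = 4

step 1: normalize row 0 (÷1) = (1, 0, 3, -3)
  row 1: subtract -2×row0 = (0, -1, 6, -6)
  row 2: subtract 1×row0 = (0, 4, -6, -1)
  row 3: subtract 4×row0 = (0, 1, -14, 16)
step 2: normalize row 1 (÷-1) = (0, 1, -6, 6)
  row 2: subtract 4×row1 = (0, 0, 18, -25)
  row 3: subtract 1×row1 = (0, 0, -8, 10)
step 3: normalize row 2 (÷18) = (0, 0, 1, -25/18)
  row 0: subtract 3×row2 = (1, 0, 0, 7/6)
  row 1: subtract -6×row2 = (0, 1, 0, -7/3)
  row 3: subtract -8×row2 = (0, 0, 0, -10/9)
step 4: normalize row 3 (÷-10/9) = (0, 0, 0, 1)
  row 0: subtract 7/6×row3 = (1, 0, 0, 0)
  row 1: subtract -7/3×row3 = (0, 1, 0, 0)
  row 2: subtract -25/18×row3 = (0, 0, 1, 0)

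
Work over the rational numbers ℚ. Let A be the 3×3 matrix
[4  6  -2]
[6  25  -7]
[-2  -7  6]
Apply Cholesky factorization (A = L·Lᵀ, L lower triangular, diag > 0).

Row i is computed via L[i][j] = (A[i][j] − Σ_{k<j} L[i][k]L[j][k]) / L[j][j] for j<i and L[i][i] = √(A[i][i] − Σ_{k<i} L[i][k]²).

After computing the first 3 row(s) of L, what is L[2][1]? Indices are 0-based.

L[2][1] = -1

Step 1: L[0][0] = √(4) = 2.
  L[1][0] = (6) / L[0][0] = 3.
Step 2: L[1][1] = √(16) = 4.
  L[2][0] = (-2) / L[0][0] = -1.
  L[2][1] = (-4) / L[1][1] = -1.
Step 3: L[2][2] = √(4) = 2.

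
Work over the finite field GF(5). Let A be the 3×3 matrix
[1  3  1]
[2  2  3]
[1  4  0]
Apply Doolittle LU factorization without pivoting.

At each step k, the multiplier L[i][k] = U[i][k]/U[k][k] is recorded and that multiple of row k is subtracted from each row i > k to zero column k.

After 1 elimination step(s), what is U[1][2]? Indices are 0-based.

Step 1: pivot at (0,0) is 1.
  row1 ← row1 − (2)·row0  ⇒  L[1][0]=2, U row1=(0, 1, 1)
  row2 ← row2 − (1)·row0  ⇒  L[2][0]=1, U row2=(0, 1, 4)

U[1][2] = 1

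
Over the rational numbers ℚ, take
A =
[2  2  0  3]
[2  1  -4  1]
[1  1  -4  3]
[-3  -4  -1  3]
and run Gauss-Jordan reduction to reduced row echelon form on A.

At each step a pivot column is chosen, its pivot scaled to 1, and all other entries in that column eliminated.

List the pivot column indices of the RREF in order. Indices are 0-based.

pivot(0,0)=2: scale R0 → (1, 1, 0, 3/2)
  clear (1,0): R1 −= (2)R0 → (0, -1, -4, -2)
  clear (2,0): R2 −= (1)R0 → (0, 0, -4, 3/2)
  clear (3,0): R3 −= (-3)R0 → (0, -1, -1, 15/2)
pivot(1,1)=-1: scale R1 → (0, 1, 4, 2)
  clear (0,1): R0 −= (1)R1 → (1, 0, -4, -1/2)
  clear (3,1): R3 −= (-1)R1 → (0, 0, 3, 19/2)
pivot(2,2)=-4: scale R2 → (0, 0, 1, -3/8)
  clear (0,2): R0 −= (-4)R2 → (1, 0, 0, -2)
  clear (1,2): R1 −= (4)R2 → (0, 1, 0, 7/2)
  clear (3,2): R3 −= (3)R2 → (0, 0, 0, 85/8)
pivot(3,3)=85/8: scale R3 → (0, 0, 0, 1)
  clear (0,3): R0 −= (-2)R3 → (1, 0, 0, 0)
  clear (1,3): R1 −= (7/2)R3 → (0, 1, 0, 0)
  clear (2,3): R2 −= (-3/8)R3 → (0, 0, 1, 0)

pivot columns: 0, 1, 2, 3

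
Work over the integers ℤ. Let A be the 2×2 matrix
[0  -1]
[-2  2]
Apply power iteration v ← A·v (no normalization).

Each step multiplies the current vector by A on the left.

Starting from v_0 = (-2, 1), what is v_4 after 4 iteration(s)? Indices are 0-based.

v_0 = (-2, 1).
v_1 = A·v_0 = (-1, 6).
v_2 = A·v_1 = (-6, 14).
v_3 = A·v_2 = (-14, 40).
v_4 = A·v_3 = (-40, 108).

v_4 = (-40, 108)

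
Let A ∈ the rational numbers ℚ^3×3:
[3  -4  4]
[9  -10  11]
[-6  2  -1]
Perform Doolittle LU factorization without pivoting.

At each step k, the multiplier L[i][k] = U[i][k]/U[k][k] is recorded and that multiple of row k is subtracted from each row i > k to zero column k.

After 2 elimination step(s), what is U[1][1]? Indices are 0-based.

U[1][1] = 2

Step 1: pivot at (0,0) is 3.
  row1 ← row1 − (3)·row0  ⇒  L[1][0]=3, U row1=(0, 2, -1)
  row2 ← row2 − (-2)·row0  ⇒  L[2][0]=-2, U row2=(0, -6, 7)
Step 2: pivot at (1,1) is 2.
  row2 ← row2 − (-3)·row1  ⇒  L[2][1]=-3, U row2=(0, 0, 4)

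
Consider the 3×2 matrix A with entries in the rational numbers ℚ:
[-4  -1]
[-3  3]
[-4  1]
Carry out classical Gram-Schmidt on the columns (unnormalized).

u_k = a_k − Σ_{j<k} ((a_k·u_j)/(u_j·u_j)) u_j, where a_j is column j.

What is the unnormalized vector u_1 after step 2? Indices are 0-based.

Step 1: u_0 = a_0 = (-4, -3, -4).
Step 2: u_1 = a_1 − (-9/41)·u_0 = (-77/41, 96/41, 5/41).

u_1 = (-77/41, 96/41, 5/41)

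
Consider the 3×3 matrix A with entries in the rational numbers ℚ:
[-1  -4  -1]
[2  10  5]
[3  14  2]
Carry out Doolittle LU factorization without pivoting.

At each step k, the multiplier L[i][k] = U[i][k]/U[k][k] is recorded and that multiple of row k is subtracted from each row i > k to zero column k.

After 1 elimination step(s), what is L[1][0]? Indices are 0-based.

[col 0] pivot -1
  R1 -= -2*R0 → (0, 2, 3)  (L[1][0] := -2)
  R2 -= -3*R0 → (0, 2, -1)  (L[2][0] := -3)

L[1][0] = -2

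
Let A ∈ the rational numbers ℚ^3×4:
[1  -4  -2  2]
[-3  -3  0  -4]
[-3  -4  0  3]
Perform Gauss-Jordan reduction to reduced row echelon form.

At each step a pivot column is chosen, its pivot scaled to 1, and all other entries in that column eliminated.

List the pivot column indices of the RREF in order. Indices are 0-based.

[1] R0 /= 1  ⇒  (1, -4, -2, 2)
     R1 -= -3·R0  ⇒  (0, -15, -6, 2)
     R2 -= -3·R0  ⇒  (0, -16, -6, 9)
[2] R1 /= -15  ⇒  (0, 1, 2/5, -2/15)
     R0 -= -4·R1  ⇒  (1, 0, -2/5, 22/15)
     R2 -= -16·R1  ⇒  (0, 0, 2/5, 103/15)
[3] R2 /= 2/5  ⇒  (0, 0, 1, 103/6)
     R0 -= -2/5·R2  ⇒  (1, 0, 0, 25/3)
     R1 -= 2/5·R2  ⇒  (0, 1, 0, -7)

pivot columns: 0, 1, 2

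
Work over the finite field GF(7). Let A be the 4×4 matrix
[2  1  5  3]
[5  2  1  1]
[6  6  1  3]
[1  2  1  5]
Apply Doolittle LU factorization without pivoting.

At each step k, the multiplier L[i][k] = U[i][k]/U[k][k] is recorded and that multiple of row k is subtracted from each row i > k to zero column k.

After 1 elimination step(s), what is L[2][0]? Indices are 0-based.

[col 0] pivot 2
  R1 -= 6*R0 → (0, 3, 6, 4)  (L[1][0] := 6)
  R2 -= 3*R0 → (0, 3, 0, 1)  (L[2][0] := 3)
  R3 -= 4*R0 → (0, 5, 2, 0)  (L[3][0] := 4)

L[2][0] = 3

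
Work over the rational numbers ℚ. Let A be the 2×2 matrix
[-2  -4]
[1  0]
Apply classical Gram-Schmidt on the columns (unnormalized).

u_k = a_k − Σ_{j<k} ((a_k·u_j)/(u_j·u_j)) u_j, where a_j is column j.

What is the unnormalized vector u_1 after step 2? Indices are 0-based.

Step 1: u_0 = a_0 = (-2, 1).
Step 2: u_1 = a_1 − (8/5)·u_0 = (-4/5, -8/5).

u_1 = (-4/5, -8/5)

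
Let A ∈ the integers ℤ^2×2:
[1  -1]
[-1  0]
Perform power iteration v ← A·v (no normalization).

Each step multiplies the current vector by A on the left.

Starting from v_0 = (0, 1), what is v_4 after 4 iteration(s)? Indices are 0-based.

v_0 = (0, 1).
v_1 = A·v_0 = (-1, 0).
v_2 = A·v_1 = (-1, 1).
v_3 = A·v_2 = (-2, 1).
v_4 = A·v_3 = (-3, 2).

v_4 = (-3, 2)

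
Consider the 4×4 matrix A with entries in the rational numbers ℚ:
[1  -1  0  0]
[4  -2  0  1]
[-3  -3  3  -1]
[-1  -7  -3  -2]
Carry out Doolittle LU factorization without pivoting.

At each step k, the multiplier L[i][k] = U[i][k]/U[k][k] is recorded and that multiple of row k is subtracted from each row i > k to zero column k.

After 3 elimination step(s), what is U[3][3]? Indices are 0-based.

k=0: U[0][0]=1
  eliminate (1,0): mult=4, new row 1: (0, 2, 0, 1); set L[1][0]=4
  eliminate (2,0): mult=-3, new row 2: (0, -6, 3, -1); set L[2][0]=-3
  eliminate (3,0): mult=-1, new row 3: (0, -8, -3, -2); set L[3][0]=-1
k=1: U[1][1]=2
  eliminate (2,1): mult=-3, new row 2: (0, 0, 3, 2); set L[2][1]=-3
  eliminate (3,1): mult=-4, new row 3: (0, 0, -3, 2); set L[3][1]=-4
k=2: U[2][2]=3
  eliminate (3,2): mult=-1, new row 3: (0, 0, 0, 4); set L[3][2]=-1

U[3][3] = 4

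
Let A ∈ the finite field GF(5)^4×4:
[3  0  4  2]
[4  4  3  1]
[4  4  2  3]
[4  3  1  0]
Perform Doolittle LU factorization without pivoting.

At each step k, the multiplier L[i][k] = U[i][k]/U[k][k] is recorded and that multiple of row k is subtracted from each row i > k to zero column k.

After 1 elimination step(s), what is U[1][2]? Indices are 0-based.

U[1][2] = 1

k=0: U[0][0]=3
  eliminate (1,0): mult=3, new row 1: (0, 4, 1, 0); set L[1][0]=3
  eliminate (2,0): mult=3, new row 2: (0, 4, 0, 2); set L[2][0]=3
  eliminate (3,0): mult=3, new row 3: (0, 3, 4, 4); set L[3][0]=3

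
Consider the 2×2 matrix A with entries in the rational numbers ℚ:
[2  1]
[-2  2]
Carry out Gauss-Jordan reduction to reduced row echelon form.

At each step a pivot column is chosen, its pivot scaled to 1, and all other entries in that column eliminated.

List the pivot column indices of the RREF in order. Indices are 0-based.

pivot columns: 0, 1

[1] R0 /= 2  ⇒  (1, 1/2)
     R1 -= -2·R0  ⇒  (0, 3)
[2] R1 /= 3  ⇒  (0, 1)
     R0 -= 1/2·R1  ⇒  (1, 0)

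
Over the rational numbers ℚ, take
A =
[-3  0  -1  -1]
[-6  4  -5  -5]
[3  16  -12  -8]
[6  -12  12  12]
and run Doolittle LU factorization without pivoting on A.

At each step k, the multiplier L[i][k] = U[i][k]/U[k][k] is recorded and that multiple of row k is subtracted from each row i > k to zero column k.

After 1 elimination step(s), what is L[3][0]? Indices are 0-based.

Step 1: pivot at (0,0) is -3.
  row1 ← row1 − (2)·row0  ⇒  L[1][0]=2, U row1=(0, 4, -3, -3)
  row2 ← row2 − (-1)·row0  ⇒  L[2][0]=-1, U row2=(0, 16, -13, -9)
  row3 ← row3 − (-2)·row0  ⇒  L[3][0]=-2, U row3=(0, -12, 10, 10)

L[3][0] = -2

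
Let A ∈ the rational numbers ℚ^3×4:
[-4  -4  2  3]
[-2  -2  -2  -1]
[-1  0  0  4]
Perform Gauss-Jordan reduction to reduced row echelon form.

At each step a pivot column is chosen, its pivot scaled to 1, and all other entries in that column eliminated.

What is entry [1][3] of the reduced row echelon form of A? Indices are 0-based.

M[1][3] = 11/3

step 1: normalize row 0 (÷-4) = (1, 1, -1/2, -3/4)
  row 1: subtract -2×row0 = (0, 0, -3, -5/2)
  row 2: subtract -1×row0 = (0, 1, -1/2, 13/4)
step 2: exchange rows 1,2
step 2: normalize row 1 (÷1) = (0, 1, -1/2, 13/4)
  row 0: subtract 1×row1 = (1, 0, 0, -4)
step 3: normalize row 2 (÷-3) = (0, 0, 1, 5/6)
  row 1: subtract -1/2×row2 = (0, 1, 0, 11/3)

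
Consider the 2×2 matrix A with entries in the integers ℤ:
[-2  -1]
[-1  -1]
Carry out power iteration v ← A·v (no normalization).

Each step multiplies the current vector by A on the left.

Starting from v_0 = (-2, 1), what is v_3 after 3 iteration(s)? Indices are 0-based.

v_0 = (-2, 1).
v_1 = A·v_0 = (3, 1).
v_2 = A·v_1 = (-7, -4).
v_3 = A·v_2 = (18, 11).

v_3 = (18, 11)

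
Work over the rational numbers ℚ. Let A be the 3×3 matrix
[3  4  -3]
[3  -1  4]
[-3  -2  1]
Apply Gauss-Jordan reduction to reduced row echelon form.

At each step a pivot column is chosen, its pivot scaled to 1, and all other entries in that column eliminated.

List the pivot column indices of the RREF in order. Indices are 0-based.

pivot columns: 0, 1, 2

step 1: normalize row 0 (÷3) = (1, 4/3, -1)
  row 1: subtract 3×row0 = (0, -5, 7)
  row 2: subtract -3×row0 = (0, 2, -2)
step 2: normalize row 1 (÷-5) = (0, 1, -7/5)
  row 0: subtract 4/3×row1 = (1, 0, 13/15)
  row 2: subtract 2×row1 = (0, 0, 4/5)
step 3: normalize row 2 (÷4/5) = (0, 0, 1)
  row 0: subtract 13/15×row2 = (1, 0, 0)
  row 1: subtract -7/5×row2 = (0, 1, 0)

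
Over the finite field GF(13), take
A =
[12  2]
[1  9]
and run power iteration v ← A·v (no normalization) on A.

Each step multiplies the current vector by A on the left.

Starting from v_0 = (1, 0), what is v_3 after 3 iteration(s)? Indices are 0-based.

v_0 = (1, 0).
v_1 = A·v_0 = (12, 1).
v_2 = A·v_1 = (3, 8).
v_3 = A·v_2 = (0, 10).

v_3 = (0, 10)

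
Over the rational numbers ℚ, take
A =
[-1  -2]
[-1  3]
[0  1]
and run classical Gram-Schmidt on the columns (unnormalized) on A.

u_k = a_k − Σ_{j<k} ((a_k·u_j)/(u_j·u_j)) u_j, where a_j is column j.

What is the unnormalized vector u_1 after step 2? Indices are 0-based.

Step 1: u_0 = a_0 = (-1, -1, 0).
Step 2: u_1 = a_1 − (-1/2)·u_0 = (-5/2, 5/2, 1).

u_1 = (-5/2, 5/2, 1)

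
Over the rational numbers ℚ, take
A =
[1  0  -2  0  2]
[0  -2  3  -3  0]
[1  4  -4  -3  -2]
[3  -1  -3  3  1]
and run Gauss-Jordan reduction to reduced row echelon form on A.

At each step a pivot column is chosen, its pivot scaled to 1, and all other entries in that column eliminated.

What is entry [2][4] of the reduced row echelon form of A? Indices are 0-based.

M[2][4] = -2

step 1: normalize row 0 (÷1) = (1, 0, -2, 0, 2)
  row 2: subtract 1×row0 = (0, 4, -2, -3, -4)
  row 3: subtract 3×row0 = (0, -1, 3, 3, -5)
step 2: normalize row 1 (÷-2) = (0, 1, -3/2, 3/2, 0)
  row 2: subtract 4×row1 = (0, 0, 4, -9, -4)
  row 3: subtract -1×row1 = (0, 0, 3/2, 9/2, -5)
step 3: normalize row 2 (÷4) = (0, 0, 1, -9/4, -1)
  row 0: subtract -2×row2 = (1, 0, 0, -9/2, 0)
  row 1: subtract -3/2×row2 = (0, 1, 0, -15/8, -3/2)
  row 3: subtract 3/2×row2 = (0, 0, 0, 63/8, -7/2)
step 4: normalize row 3 (÷63/8) = (0, 0, 0, 1, -4/9)
  row 0: subtract -9/2×row3 = (1, 0, 0, 0, -2)
  row 1: subtract -15/8×row3 = (0, 1, 0, 0, -7/3)
  row 2: subtract -9/4×row3 = (0, 0, 1, 0, -2)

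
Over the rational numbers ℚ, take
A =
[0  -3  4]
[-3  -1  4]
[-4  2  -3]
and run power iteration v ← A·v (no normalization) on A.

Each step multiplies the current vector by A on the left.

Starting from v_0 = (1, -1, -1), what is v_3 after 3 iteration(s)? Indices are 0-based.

v_0 = (1, -1, -1).
v_1 = A·v_0 = (-1, -6, -3).
v_2 = A·v_1 = (6, -3, 1).
v_3 = A·v_2 = (13, -11, -33).

v_3 = (13, -11, -33)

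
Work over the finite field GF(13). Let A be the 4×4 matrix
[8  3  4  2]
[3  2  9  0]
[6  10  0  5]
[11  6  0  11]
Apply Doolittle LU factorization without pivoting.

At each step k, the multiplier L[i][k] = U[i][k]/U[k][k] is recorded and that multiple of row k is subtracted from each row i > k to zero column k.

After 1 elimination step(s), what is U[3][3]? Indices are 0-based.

[col 0] pivot 8
  R1 -= 2*R0 → (0, 9, 1, 9)  (L[1][0] := 2)
  R2 -= 4*R0 → (0, 11, 10, 10)  (L[2][0] := 4)
  R3 -= 3*R0 → (0, 10, 1, 5)  (L[3][0] := 3)

U[3][3] = 5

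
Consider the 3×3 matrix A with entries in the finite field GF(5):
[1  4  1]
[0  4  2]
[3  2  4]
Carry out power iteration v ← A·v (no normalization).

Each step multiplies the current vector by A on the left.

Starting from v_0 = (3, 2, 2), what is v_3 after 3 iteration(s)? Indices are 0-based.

v_3 = (4, 4, 4)

v_0 = (3, 2, 2).
v_1 = A·v_0 = (3, 2, 1).
v_2 = A·v_1 = (2, 0, 2).
v_3 = A·v_2 = (4, 4, 4).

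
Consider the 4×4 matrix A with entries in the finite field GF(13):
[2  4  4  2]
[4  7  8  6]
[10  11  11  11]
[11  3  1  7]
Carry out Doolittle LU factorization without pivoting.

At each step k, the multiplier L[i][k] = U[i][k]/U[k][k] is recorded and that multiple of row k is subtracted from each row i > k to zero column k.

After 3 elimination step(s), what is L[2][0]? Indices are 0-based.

L[2][0] = 5

[col 0] pivot 2
  R1 -= 2*R0 → (0, 12, 0, 2)  (L[1][0] := 2)
  R2 -= 5*R0 → (0, 4, 4, 1)  (L[2][0] := 5)
  R3 -= 12*R0 → (0, 7, 5, 9)  (L[3][0] := 12)
[col 1] pivot 12
  R2 -= 9*R1 → (0, 0, 4, 9)  (L[2][1] := 9)
  R3 -= 6*R1 → (0, 0, 5, 10)  (L[3][1] := 6)
[col 2] pivot 4
  R3 -= 11*R2 → (0, 0, 0, 2)  (L[3][2] := 11)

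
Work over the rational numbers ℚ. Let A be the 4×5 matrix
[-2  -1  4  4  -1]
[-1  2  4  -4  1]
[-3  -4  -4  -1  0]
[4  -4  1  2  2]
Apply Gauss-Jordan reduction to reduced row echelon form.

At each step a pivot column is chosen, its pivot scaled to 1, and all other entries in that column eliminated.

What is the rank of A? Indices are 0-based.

[1] R0 /= -2  ⇒  (1, 1/2, -2, -2, 1/2)
     R1 -= -1·R0  ⇒  (0, 5/2, 2, -6, 3/2)
     R2 -= -3·R0  ⇒  (0, -5/2, -10, -7, 3/2)
     R3 -= 4·R0  ⇒  (0, -6, 9, 10, 0)
[2] R1 /= 5/2  ⇒  (0, 1, 4/5, -12/5, 3/5)
     R0 -= 1/2·R1  ⇒  (1, 0, -12/5, -4/5, 1/5)
     R2 -= -5/2·R1  ⇒  (0, 0, -8, -13, 3)
     R3 -= -6·R1  ⇒  (0, 0, 69/5, -22/5, 18/5)
[3] R2 /= -8  ⇒  (0, 0, 1, 13/8, -3/8)
     R0 -= -12/5·R2  ⇒  (1, 0, 0, 31/10, -7/10)
     R1 -= 4/5·R2  ⇒  (0, 1, 0, -37/10, 9/10)
     R3 -= 69/5·R2  ⇒  (0, 0, 0, -1073/40, 351/40)
[4] R3 /= -1073/40  ⇒  (0, 0, 0, 1, -351/1073)
     R0 -= 31/10·R3  ⇒  (1, 0, 0, 0, 337/1073)
     R1 -= -37/10·R3  ⇒  (0, 1, 0, 0, -9/29)
     R2 -= 13/8·R3  ⇒  (0, 0, 1, 0, 168/1073)

rank = 4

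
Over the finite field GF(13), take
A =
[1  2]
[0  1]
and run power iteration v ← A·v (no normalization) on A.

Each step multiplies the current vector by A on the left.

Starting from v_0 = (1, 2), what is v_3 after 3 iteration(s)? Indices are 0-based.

v_0 = (1, 2).
v_1 = A·v_0 = (5, 2).
v_2 = A·v_1 = (9, 2).
v_3 = A·v_2 = (0, 2).

v_3 = (0, 2)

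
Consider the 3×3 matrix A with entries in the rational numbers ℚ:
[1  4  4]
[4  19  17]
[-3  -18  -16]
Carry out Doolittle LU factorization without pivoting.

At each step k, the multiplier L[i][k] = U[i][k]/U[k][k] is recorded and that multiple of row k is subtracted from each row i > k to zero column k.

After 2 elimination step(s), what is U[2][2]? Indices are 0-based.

[col 0] pivot 1
  R1 -= 4*R0 → (0, 3, 1)  (L[1][0] := 4)
  R2 -= -3*R0 → (0, -6, -4)  (L[2][0] := -3)
[col 1] pivot 3
  R2 -= -2*R1 → (0, 0, -2)  (L[2][1] := -2)

U[2][2] = -2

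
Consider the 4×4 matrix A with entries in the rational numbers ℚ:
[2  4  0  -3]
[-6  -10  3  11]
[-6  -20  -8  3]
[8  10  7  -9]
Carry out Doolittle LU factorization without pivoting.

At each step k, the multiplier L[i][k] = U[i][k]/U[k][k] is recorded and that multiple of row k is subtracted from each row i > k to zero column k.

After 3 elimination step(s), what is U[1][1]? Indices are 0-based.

k=0: U[0][0]=2
  eliminate (1,0): mult=-3, new row 1: (0, 2, 3, 2); set L[1][0]=-3
  eliminate (2,0): mult=-3, new row 2: (0, -8, -8, -6); set L[2][0]=-3
  eliminate (3,0): mult=4, new row 3: (0, -6, 7, 3); set L[3][0]=4
k=1: U[1][1]=2
  eliminate (2,1): mult=-4, new row 2: (0, 0, 4, 2); set L[2][1]=-4
  eliminate (3,1): mult=-3, new row 3: (0, 0, 16, 9); set L[3][1]=-3
k=2: U[2][2]=4
  eliminate (3,2): mult=4, new row 3: (0, 0, 0, 1); set L[3][2]=4

U[1][1] = 2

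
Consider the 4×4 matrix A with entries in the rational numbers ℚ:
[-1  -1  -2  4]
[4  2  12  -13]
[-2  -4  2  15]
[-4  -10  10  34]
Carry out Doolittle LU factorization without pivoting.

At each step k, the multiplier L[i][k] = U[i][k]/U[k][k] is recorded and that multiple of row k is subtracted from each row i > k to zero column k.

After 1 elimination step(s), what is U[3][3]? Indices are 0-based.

Step 1: pivot at (0,0) is -1.
  row1 ← row1 − (-4)·row0  ⇒  L[1][0]=-4, U row1=(0, -2, 4, 3)
  row2 ← row2 − (2)·row0  ⇒  L[2][0]=2, U row2=(0, -2, 6, 7)
  row3 ← row3 − (4)·row0  ⇒  L[3][0]=4, U row3=(0, -6, 18, 18)

U[3][3] = 18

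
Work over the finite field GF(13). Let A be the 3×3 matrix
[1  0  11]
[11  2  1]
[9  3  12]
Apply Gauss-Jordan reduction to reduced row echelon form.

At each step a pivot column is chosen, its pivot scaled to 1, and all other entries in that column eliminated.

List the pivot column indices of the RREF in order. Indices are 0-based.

[1] R0 /= 1  ⇒  (1, 0, 11)
     R1 -= 11·R0  ⇒  (0, 2, 10)
     R2 -= 9·R0  ⇒  (0, 3, 4)
[2] R1 /= 2  ⇒  (0, 1, 5)
     R2 -= 3·R1  ⇒  (0, 0, 2)
[3] R2 /= 2  ⇒  (0, 0, 1)
     R0 -= 11·R2  ⇒  (1, 0, 0)
     R1 -= 5·R2  ⇒  (0, 1, 0)

pivot columns: 0, 1, 2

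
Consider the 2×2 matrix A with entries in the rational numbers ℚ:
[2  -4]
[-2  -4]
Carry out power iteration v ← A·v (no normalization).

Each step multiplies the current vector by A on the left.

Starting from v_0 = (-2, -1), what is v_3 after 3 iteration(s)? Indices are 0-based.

v_3 = (64, 192)

v_0 = (-2, -1).
v_1 = A·v_0 = (0, 8).
v_2 = A·v_1 = (-32, -32).
v_3 = A·v_2 = (64, 192).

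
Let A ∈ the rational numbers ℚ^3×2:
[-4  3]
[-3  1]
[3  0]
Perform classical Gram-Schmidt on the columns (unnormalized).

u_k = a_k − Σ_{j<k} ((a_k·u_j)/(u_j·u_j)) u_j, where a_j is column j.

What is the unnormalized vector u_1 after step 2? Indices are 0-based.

u_1 = (21/17, -11/34, 45/34)

Step 1: u_0 = a_0 = (-4, -3, 3).
Step 2: u_1 = a_1 − (-15/34)·u_0 = (21/17, -11/34, 45/34).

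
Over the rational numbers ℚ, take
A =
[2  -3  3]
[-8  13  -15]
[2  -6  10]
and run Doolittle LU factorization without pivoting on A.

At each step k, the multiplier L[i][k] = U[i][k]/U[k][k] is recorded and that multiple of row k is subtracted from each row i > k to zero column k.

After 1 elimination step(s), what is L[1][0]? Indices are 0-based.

L[1][0] = -4

[col 0] pivot 2
  R1 -= -4*R0 → (0, 1, -3)  (L[1][0] := -4)
  R2 -= 1*R0 → (0, -3, 7)  (L[2][0] := 1)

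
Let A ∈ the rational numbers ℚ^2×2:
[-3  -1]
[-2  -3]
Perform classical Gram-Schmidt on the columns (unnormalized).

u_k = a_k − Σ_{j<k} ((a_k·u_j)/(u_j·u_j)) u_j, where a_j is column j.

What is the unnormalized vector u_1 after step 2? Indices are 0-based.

u_1 = (14/13, -21/13)

Step 1: u_0 = a_0 = (-3, -2).
Step 2: u_1 = a_1 − (9/13)·u_0 = (14/13, -21/13).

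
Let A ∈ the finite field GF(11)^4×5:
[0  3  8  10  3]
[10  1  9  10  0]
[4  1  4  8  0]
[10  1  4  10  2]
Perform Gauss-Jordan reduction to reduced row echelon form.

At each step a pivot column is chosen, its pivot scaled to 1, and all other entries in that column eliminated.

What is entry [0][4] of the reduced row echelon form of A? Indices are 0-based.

M[0][4] = 0

pivot(0,0): swap R0↔R1
pivot(0,0)=10: scale R0 → (1, 10, 2, 1, 0)
  clear (2,0): R2 −= (4)R0 → (0, 5, 7, 4, 0)
  clear (3,0): R3 −= (10)R0 → (0, 0, 6, 0, 2)
pivot(1,1)=3: scale R1 → (0, 1, 10, 7, 1)
  clear (0,1): R0 −= (10)R1 → (1, 0, 1, 8, 1)
  clear (2,1): R2 −= (5)R1 → (0, 0, 1, 2, 6)
pivot(2,2)=1: scale R2 → (0, 0, 1, 2, 6)
  clear (0,2): R0 −= (1)R2 → (1, 0, 0, 6, 6)
  clear (1,2): R1 −= (10)R2 → (0, 1, 0, 9, 7)
  clear (3,2): R3 −= (6)R2 → (0, 0, 0, 10, 10)
pivot(3,3)=10: scale R3 → (0, 0, 0, 1, 1)
  clear (0,3): R0 −= (6)R3 → (1, 0, 0, 0, 0)
  clear (1,3): R1 −= (9)R3 → (0, 1, 0, 0, 9)
  clear (2,3): R2 −= (2)R3 → (0, 0, 1, 0, 4)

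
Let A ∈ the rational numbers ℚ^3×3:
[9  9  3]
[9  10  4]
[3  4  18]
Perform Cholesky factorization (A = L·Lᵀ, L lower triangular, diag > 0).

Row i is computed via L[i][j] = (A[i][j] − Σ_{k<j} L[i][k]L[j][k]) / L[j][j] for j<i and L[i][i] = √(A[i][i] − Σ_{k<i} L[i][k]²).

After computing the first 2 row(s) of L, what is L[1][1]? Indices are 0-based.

L[1][1] = 1

Step 1: L[0][0] = √(9) = 3.
  L[1][0] = (9) / L[0][0] = 3.
Step 2: L[1][1] = √(1) = 1.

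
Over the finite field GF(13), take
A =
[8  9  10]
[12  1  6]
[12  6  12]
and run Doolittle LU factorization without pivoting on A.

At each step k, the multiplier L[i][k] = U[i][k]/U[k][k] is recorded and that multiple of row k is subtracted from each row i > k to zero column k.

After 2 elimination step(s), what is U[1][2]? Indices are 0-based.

Step 1: pivot at (0,0) is 8.
  row1 ← row1 − (8)·row0  ⇒  L[1][0]=8, U row1=(0, 7, 4)
  row2 ← row2 − (8)·row0  ⇒  L[2][0]=8, U row2=(0, 12, 10)
Step 2: pivot at (1,1) is 7.
  row2 ← row2 − (11)·row1  ⇒  L[2][1]=11, U row2=(0, 0, 5)

U[1][2] = 4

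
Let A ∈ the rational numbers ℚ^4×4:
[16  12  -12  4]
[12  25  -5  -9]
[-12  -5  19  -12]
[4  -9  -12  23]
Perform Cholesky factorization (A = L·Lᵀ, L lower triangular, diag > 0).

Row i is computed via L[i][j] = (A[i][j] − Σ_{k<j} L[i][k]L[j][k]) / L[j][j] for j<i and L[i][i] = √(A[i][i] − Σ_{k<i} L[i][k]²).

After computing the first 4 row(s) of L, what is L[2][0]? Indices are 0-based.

Step 1: L[0][0] = √(16) = 4.
  L[1][0] = (12) / L[0][0] = 3.
Step 2: L[1][1] = √(16) = 4.
  L[2][0] = (-12) / L[0][0] = -3.
  L[2][1] = (4) / L[1][1] = 1.
Step 3: L[2][2] = √(9) = 3.
  L[3][0] = (4) / L[0][0] = 1.
  L[3][1] = (-12) / L[1][1] = -3.
  L[3][2] = (-6) / L[2][2] = -2.
Step 4: L[3][3] = √(9) = 3.

L[2][0] = -3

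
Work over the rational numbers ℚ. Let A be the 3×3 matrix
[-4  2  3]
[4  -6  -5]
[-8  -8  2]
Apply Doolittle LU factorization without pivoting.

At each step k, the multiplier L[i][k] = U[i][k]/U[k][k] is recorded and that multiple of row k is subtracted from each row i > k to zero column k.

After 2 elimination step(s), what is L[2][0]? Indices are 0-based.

[col 0] pivot -4
  R1 -= -1*R0 → (0, -4, -2)  (L[1][0] := -1)
  R2 -= 2*R0 → (0, -12, -4)  (L[2][0] := 2)
[col 1] pivot -4
  R2 -= 3*R1 → (0, 0, 2)  (L[2][1] := 3)

L[2][0] = 2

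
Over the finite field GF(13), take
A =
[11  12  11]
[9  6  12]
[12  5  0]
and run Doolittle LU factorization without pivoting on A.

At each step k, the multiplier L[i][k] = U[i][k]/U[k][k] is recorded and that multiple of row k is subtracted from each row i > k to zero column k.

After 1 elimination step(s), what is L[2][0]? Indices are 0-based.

L[2][0] = 7

Step 1: pivot at (0,0) is 11.
  row1 ← row1 − (2)·row0  ⇒  L[1][0]=2, U row1=(0, 8, 3)
  row2 ← row2 − (7)·row0  ⇒  L[2][0]=7, U row2=(0, 12, 1)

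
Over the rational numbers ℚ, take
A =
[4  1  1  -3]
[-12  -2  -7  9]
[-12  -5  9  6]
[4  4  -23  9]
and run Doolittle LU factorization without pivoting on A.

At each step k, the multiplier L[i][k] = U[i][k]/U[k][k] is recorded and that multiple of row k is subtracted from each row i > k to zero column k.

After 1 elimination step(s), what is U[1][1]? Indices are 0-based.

[col 0] pivot 4
  R1 -= -3*R0 → (0, 1, -4, 0)  (L[1][0] := -3)
  R2 -= -3*R0 → (0, -2, 12, -3)  (L[2][0] := -3)
  R3 -= 1*R0 → (0, 3, -24, 12)  (L[3][0] := 1)

U[1][1] = 1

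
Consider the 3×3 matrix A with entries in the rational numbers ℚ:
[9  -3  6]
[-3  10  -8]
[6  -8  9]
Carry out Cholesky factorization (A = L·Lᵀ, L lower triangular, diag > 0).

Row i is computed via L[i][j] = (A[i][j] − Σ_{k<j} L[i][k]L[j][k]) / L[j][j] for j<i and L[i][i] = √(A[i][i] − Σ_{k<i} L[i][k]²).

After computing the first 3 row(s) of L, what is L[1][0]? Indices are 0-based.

L[1][0] = -1

Step 1: L[0][0] = √(9) = 3.
  L[1][0] = (-3) / L[0][0] = -1.
Step 2: L[1][1] = √(9) = 3.
  L[2][0] = (6) / L[0][0] = 2.
  L[2][1] = (-6) / L[1][1] = -2.
Step 3: L[2][2] = √(1) = 1.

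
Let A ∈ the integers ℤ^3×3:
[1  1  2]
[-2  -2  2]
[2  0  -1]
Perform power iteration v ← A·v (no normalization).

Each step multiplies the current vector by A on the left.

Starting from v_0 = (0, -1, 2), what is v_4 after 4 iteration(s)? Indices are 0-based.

v_4 = (53, -94, -4)

v_0 = (0, -1, 2).
v_1 = A·v_0 = (3, 6, -2).
v_2 = A·v_1 = (5, -22, 8).
v_3 = A·v_2 = (-1, 50, 2).
v_4 = A·v_3 = (53, -94, -4).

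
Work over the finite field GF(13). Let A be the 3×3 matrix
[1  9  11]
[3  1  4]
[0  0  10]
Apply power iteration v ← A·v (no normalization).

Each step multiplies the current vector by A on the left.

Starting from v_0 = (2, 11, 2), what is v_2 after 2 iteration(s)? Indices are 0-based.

v_2 = (9, 6, 5)

v_0 = (2, 11, 2).
v_1 = A·v_0 = (6, 12, 7).
v_2 = A·v_1 = (9, 6, 5).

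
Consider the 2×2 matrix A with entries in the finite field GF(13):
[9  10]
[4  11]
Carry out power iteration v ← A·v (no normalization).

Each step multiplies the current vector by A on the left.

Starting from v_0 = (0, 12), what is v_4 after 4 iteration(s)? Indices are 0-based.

v_0 = (0, 12).
v_1 = A·v_0 = (3, 2).
v_2 = A·v_1 = (8, 8).
v_3 = A·v_2 = (9, 3).
v_4 = A·v_3 = (7, 4).

v_4 = (7, 4)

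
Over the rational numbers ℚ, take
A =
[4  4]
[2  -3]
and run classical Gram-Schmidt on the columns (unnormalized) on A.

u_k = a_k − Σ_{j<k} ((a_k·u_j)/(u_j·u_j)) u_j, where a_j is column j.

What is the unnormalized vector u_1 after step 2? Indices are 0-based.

Step 1: u_0 = a_0 = (4, 2).
Step 2: u_1 = a_1 − (1/2)·u_0 = (2, -4).

u_1 = (2, -4)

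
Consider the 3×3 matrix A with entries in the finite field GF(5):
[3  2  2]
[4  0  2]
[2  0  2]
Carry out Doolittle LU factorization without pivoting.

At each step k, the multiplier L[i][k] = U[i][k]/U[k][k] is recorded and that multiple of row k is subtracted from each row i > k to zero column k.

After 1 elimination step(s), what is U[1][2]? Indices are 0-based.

Step 1: pivot at (0,0) is 3.
  row1 ← row1 − (3)·row0  ⇒  L[1][0]=3, U row1=(0, 4, 1)
  row2 ← row2 − (4)·row0  ⇒  L[2][0]=4, U row2=(0, 2, 4)

U[1][2] = 1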